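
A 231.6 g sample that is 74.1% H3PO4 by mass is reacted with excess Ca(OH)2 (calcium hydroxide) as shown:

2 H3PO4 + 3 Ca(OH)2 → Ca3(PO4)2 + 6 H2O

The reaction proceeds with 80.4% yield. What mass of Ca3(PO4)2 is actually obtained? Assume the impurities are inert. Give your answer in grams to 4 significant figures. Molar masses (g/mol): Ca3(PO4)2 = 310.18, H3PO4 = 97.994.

Pure H3PO4 available = 231.6 g × 0.741 = 171.62 g.
n(H3PO4) = 171.62 g / 97.994 g/mol = 1.7513 mol.
From the equation the H3PO4:Ca3(PO4)2 mole ratio is 2:1, so n(Ca3(PO4)2) = 1.7513 × 1/2 = 0.87564 mol.
Mass of Ca3(PO4)2 = 0.87564 mol × 310.18 g/mol = 271.61 g.
Actual mass collected = 271.61 g × 0.804 = 218.37 g.

218.4 g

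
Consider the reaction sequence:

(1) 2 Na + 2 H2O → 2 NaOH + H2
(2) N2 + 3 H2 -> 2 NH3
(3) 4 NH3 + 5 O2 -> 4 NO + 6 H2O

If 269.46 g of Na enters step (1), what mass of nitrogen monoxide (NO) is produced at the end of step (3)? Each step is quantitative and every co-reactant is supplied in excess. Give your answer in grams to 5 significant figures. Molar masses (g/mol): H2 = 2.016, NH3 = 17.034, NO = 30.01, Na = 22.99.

n(Na) = 269.46 / 22.99 = 11.7207 mol.
Reaction (1): Na→H2 ratio 2:1 ⇒ n(H2) = 5.86037 mol.
Reaction (2): H2→NH3 ratio 3:2 ⇒ n(NH3) = 3.90692 mol.
Reaction (3): NH3→NO ratio 4:4 ⇒ n(NO) = 3.90692 mol.
Mass of NO = 3.90692 × 30.01 = 117.247 g.

117.25 g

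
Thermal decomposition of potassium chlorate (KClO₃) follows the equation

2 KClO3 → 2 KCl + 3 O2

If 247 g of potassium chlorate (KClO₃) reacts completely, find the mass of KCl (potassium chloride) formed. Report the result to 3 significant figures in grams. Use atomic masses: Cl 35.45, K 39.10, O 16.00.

150 g

M(KClO3) = 39.10 + 35.45 + 3(16.00) = 122.55 g/mol.
M(KCl) = 39.10 + 35.45 = 74.55 g/mol.
n(KClO3) = 247.0 g / 122.55 g/mol = 2.016 mol.
From the equation the KClO3:KCl mole ratio is 2:2, so n(KCl) = 2.016 × 2/2 = 2.016 mol.
Mass of KCl = 2.016 mol × 74.55 g/mol = 150.3 g.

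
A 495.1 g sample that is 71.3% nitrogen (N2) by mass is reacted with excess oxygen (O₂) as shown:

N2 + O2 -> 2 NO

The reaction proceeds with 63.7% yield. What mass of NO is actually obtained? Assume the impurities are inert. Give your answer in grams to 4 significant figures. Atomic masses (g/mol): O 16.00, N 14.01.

481.7 g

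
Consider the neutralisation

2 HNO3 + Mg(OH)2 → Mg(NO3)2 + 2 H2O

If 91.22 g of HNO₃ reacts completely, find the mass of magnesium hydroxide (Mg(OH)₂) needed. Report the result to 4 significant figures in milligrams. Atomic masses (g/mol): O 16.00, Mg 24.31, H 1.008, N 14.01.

M(HNO3) = 1.008 + 14.01 + 3(16.00) = 63.018 g/mol.
M(Mg(OH)2) = 24.31 + 2(16.00) + 2(1.008) = 58.326 g/mol.
n(HNO3) = 91.220 g / 63.018 g/mol = 1.4475 mol.
From the equation the HNO3:Mg(OH)2 mole ratio is 2:1, so n(Mg(OH)2) = 1.4475 × 1/2 = 0.72376 mol.
Mass of Mg(OH)2 = 0.72376 mol × 58.326 g/mol = 42.214 g.
Converting to mg: 42.214 g = 42210 mg.

42210 mg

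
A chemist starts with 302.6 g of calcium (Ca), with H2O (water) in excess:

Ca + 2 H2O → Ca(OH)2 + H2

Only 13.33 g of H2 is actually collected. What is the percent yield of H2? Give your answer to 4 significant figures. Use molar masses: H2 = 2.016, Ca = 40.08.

87.58 %

n(Ca) = 302.60 g / 40.08 g/mol = 7.5499 mol.
From the equation the Ca:H2 mole ratio is 1:1, so n(H2) = 7.5499 × 1/1 = 7.5499 mol.
Mass of H2 = 7.5499 mol × 2.016 g/mol = 15.221 g.
This is the theoretical yield. Percent yield = 13.33 g / 15.221 g × 100% = 87.579%.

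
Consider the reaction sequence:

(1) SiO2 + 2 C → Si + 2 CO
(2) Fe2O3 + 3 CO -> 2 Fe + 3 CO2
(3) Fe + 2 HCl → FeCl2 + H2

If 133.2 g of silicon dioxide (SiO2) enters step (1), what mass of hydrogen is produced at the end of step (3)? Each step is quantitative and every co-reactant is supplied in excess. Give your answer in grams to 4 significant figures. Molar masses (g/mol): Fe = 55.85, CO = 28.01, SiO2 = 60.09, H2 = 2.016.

5.958 g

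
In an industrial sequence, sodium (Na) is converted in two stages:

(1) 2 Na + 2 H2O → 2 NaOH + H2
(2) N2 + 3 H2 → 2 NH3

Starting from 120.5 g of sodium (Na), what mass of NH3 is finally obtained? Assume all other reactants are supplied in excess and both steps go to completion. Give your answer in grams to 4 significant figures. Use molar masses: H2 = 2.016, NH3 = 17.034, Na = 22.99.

29.76 g

n(Na) = 120.50 / 22.99 = 5.2414 mol.
Step 1 gives a 2:1 ratio of Na to H2, so n(H2) = 2.6207 mol.
In step 2 the H2:NH3 ratio is 3:2, so n(NH3) = 1.7471 mol.
Mass of NH3 = 1.7471 × 17.034 = 29.761 g.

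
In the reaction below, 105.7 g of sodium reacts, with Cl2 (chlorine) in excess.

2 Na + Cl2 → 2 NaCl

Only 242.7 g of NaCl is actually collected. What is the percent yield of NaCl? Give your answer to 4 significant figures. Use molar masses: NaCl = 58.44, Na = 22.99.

90.33 %

n(Na) = 105.70 g / 22.99 g/mol = 4.5977 mol.
From the equation the Na:NaCl mole ratio is 2:2, so n(NaCl) = 4.5977 × 2/2 = 4.5977 mol.
Mass of NaCl = 4.5977 mol × 58.44 g/mol = 268.69 g.
This is the theoretical yield. Percent yield = 242.7 g / 268.69 g × 100% = 90.328%.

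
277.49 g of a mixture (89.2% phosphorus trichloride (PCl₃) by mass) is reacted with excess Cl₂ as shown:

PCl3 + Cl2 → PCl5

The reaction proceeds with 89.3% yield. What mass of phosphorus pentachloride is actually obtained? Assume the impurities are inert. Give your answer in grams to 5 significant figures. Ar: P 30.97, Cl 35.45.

335.16 g

Pure PCl3 available = 277.49 g × 0.892 = 247.521 g.
M(PCl3) = 30.97 + 3(35.45) = 137.32 g/mol.
M(PCl5) = 30.97 + 5(35.45) = 208.22 g/mol.
n(PCl3) = 247.521 g / 137.32 g/mol = 1.80251 mol.
From the equation the PCl3:PCl5 mole ratio is 1:1, so n(PCl5) = 1.80251 × 1/1 = 1.80251 mol.
Mass of PCl5 = 1.80251 mol × 208.22 g/mol = 375.319 g.
Actual mass collected = 375.319 g × 0.893 = 335.160 g.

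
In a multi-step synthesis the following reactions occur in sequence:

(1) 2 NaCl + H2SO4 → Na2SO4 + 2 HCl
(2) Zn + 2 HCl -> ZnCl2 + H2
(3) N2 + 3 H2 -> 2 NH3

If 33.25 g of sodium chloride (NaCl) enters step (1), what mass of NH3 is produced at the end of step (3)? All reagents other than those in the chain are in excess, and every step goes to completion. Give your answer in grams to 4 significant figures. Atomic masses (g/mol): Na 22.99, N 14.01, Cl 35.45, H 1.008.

M(NaCl) = 22.99 + 35.45 = 58.44 g/mol.
M(NH3) = 14.01 + 3(1.008) = 17.034 g/mol.
n(NaCl) = 33.25 / 58.44 = 0.56896 mol.
Reaction (1): NaCl→HCl ratio 2:2 ⇒ n(HCl) = 0.56896 mol.
Reaction (2): HCl→H2 ratio 2:1 ⇒ n(H2) = 0.28448 mol.
Reaction (3): H2→NH3 ratio 3:2 ⇒ n(NH3) = 0.18965 mol.
Mass of NH3 = 0.18965 × 17.034 = 3.2306 g.

3.231 g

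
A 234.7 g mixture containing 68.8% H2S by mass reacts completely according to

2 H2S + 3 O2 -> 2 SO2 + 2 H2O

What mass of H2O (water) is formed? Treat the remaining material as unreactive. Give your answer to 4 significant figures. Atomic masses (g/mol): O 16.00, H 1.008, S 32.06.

85.37 g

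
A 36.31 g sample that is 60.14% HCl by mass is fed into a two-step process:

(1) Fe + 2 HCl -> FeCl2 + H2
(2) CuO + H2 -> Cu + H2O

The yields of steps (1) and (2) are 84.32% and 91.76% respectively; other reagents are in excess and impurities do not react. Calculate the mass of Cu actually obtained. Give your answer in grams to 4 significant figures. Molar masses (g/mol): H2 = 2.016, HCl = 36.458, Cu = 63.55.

14.73 g

Pure HCl = 36.31 × 0.6014 = 21.837 g.
n(HCl) = 21.837 / 36.458 = 0.59896 mol.
Step 1 (HCl:H2 = 2:1): theoretical n(H2) = 0.29948 mol; at 84.32% yield, n(H2) = 0.25252 mol.
Step 2 (H2:Cu = 1:1): theoretical n(Cu) = 0.25252 mol, so theoretical mass = 0.25252 × 63.55 = 16.048 g.
At 91.76% yield, actual mass of Cu = 16.048 × 0.9176 = 14.725 g.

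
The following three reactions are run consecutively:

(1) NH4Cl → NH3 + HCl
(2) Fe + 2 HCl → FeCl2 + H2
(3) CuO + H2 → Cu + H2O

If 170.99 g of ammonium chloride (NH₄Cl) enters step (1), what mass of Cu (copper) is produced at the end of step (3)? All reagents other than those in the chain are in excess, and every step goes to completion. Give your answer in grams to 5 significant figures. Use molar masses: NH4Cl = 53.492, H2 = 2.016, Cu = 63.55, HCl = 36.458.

n(NH4Cl) = 170.99 / 53.492 = 3.19655 mol.
Reaction (1): NH4Cl→HCl ratio 1:1 ⇒ n(HCl) = 3.19655 mol.
Reaction (2): HCl→H2 ratio 2:1 ⇒ n(H2) = 1.59828 mol.
Reaction (3): H2→Cu ratio 1:1 ⇒ n(Cu) = 1.59828 mol.
Mass of Cu = 1.59828 × 63.55 = 101.570 g.

101.57 g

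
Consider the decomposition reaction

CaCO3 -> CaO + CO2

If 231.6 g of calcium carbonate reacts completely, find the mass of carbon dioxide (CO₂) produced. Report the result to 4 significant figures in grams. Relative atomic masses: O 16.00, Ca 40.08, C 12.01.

M(CaCO3) = 40.08 + 12.01 + 3(16.00) = 100.09 g/mol.
M(CO2) = 12.01 + 2(16.00) = 44.01 g/mol.
n(CaCO3) = 231.60 g / 100.09 g/mol = 2.3139 mol.
From the equation the CaCO3:CO2 mole ratio is 1:1, so n(CO2) = 2.3139 × 1/1 = 2.3139 mol.
Mass of CO2 = 2.3139 mol × 44.01 g/mol = 101.84 g.

101.8 g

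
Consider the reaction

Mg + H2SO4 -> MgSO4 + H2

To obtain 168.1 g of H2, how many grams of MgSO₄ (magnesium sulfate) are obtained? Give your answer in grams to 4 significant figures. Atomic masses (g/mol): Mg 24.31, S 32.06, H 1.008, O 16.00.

M(H2) = 2(1.008) = 2.016 g/mol.
M(MgSO4) = 24.31 + 32.06 + 4(16.00) = 120.37 g/mol.
n(H2) = 168.10 g / 2.016 g/mol = 83.383 mol.
From the equation the H2:MgSO4 mole ratio is 1:1, so n(MgSO4) = 83.383 × 1/1 = 83.383 mol.
Mass of MgSO4 = 83.383 mol × 120.37 g/mol = 10037 g.

10040 g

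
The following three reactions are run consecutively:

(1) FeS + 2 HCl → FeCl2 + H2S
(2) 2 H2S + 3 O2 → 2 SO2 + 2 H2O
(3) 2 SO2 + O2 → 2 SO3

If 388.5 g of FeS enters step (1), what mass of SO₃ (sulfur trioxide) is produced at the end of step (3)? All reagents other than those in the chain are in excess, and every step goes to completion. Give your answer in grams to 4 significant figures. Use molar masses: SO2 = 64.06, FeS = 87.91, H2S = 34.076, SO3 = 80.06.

353.8 g

n(FeS) = 388.5 / 87.91 = 4.4193 mol.
Reaction (1): FeS→H2S ratio 1:1 ⇒ n(H2S) = 4.4193 mol.
Reaction (2): H2S→SO2 ratio 2:2 ⇒ n(SO2) = 4.4193 mol.
Reaction (3): SO2→SO3 ratio 2:2 ⇒ n(SO3) = 4.4193 mol.
Mass of SO3 = 4.4193 × 80.06 = 353.81 g.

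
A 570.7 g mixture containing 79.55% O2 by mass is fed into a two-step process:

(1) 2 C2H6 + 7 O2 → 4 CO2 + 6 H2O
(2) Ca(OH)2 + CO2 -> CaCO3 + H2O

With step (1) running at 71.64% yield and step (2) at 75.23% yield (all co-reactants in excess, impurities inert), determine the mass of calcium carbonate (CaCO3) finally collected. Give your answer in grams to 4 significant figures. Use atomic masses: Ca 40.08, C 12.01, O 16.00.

Pure O2 = 570.7 × 0.7955 = 453.99 g.
M(O2) = 2(16.00) = 32.00 g/mol.
M(CaCO3) = 40.08 + 12.01 + 3(16.00) = 100.09 g/mol.
n(O2) = 453.99 / 32.00 = 14.187 mol.
Step 1 (O2:CO2 = 7:4): theoretical n(CO2) = 8.1070 mol; at 71.64% yield, n(CO2) = 5.8079 mol.
Step 2 (CO2:CaCO3 = 1:1): theoretical n(CaCO3) = 5.8079 mol, so theoretical mass = 5.8079 × 100.09 = 581.31 g.
At 75.23% yield, actual mass of CaCO3 = 581.31 × 0.7523 = 437.32 g.

437.3 g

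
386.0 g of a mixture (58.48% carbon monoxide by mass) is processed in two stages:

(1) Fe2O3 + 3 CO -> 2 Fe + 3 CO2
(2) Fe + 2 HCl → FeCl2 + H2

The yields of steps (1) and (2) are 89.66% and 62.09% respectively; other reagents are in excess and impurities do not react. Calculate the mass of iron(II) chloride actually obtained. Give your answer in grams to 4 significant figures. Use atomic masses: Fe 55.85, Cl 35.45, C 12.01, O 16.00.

Pure CO = 386.0 × 0.5848 = 225.73 g.
M(CO) = 12.01 + 16.00 = 28.01 g/mol.
M(FeCl2) = 55.85 + 2(35.45) = 126.75 g/mol.
n(CO) = 225.73 / 28.01 = 8.0590 mol.
Step 1 (CO:Fe = 3:2): theoretical n(Fe) = 5.3727 mol; at 89.66% yield, n(Fe) = 4.8171 mol.
Step 2 (Fe:FeCl2 = 1:1): theoretical n(FeCl2) = 4.8171 mol, so theoretical mass = 4.8171 × 126.75 = 610.57 g.
At 62.09% yield, actual mass of FeCl2 = 610.57 × 0.6209 = 379.10 g.

379.1 g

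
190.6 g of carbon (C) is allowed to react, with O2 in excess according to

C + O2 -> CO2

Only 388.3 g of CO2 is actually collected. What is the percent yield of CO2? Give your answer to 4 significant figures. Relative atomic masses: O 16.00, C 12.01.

M(C) = 12.01 g/mol.
M(CO2) = 12.01 + 2(16.00) = 44.01 g/mol.
n(C) = 190.60 g / 12.01 g/mol = 15.870 mol.
From the equation the C:CO2 mole ratio is 1:1, so n(CO2) = 15.870 × 1/1 = 15.870 mol.
Mass of CO2 = 15.870 mol × 44.01 g/mol = 698.44 g.
This is the theoretical yield. Percent yield = 388.3 g / 698.44 g × 100% = 55.595%.

55.60 %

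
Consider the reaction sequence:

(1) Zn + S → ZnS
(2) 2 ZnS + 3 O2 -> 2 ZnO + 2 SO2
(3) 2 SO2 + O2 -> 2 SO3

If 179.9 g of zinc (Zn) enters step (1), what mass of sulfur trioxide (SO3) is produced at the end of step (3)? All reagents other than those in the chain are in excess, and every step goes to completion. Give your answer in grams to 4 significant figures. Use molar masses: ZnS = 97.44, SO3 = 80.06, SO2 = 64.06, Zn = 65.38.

220.3 g

n(Zn) = 179.9 / 65.38 = 2.7516 mol.
Reaction (1): Zn→ZnS ratio 1:1 ⇒ n(ZnS) = 2.7516 mol.
Reaction (2): ZnS→SO2 ratio 2:2 ⇒ n(SO2) = 2.7516 mol.
Reaction (3): SO2→SO3 ratio 2:2 ⇒ n(SO3) = 2.7516 mol.
Mass of SO3 = 2.7516 × 80.06 = 220.29 g.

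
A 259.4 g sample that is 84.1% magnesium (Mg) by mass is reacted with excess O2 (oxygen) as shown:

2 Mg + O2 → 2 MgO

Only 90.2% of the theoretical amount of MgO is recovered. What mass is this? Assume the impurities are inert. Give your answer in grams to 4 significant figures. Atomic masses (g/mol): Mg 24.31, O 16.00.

326.3 g

Pure Mg available = 259.4 g × 0.841 = 218.16 g.
M(Mg) = 24.31 g/mol.
M(MgO) = 24.31 + 16.00 = 40.31 g/mol.
n(Mg) = 218.16 g / 24.31 g/mol = 8.9739 mol.
From the equation the Mg:MgO mole ratio is 2:2, so n(MgO) = 8.9739 × 2/2 = 8.9739 mol.
Mass of MgO = 8.9739 mol × 40.31 g/mol = 361.74 g.
Actual mass collected = 361.74 g × 0.902 = 326.29 g.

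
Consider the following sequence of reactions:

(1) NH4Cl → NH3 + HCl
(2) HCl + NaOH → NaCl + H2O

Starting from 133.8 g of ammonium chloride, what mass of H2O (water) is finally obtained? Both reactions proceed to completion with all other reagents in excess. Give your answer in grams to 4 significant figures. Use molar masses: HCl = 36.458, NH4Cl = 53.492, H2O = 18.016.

45.06 g

n(NH4Cl) = 133.80 / 53.492 = 2.5013 mol.
Step 1 gives a 1:1 ratio of NH4Cl to HCl, so n(HCl) = 2.5013 mol.
In step 2 the HCl:H2O ratio is 1:1, so n(H2O) = 2.5013 mol.
Mass of H2O = 2.5013 × 18.016 = 45.064 g.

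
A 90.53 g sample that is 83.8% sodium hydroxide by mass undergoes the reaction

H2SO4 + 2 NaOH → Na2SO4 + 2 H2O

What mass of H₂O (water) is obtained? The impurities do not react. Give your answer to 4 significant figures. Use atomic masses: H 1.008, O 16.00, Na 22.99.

Mass of pure NaOH = 90.53 g × 0.838 = 75.864 g.
M(NaOH) = 22.99 + 16.00 + 1.008 = 39.998 g/mol.
M(H2O) = 2(1.008) + 16.00 = 18.016 g/mol.
n(NaOH) = 75.864 g / 39.998 g/mol = 1.8967 mol.
From the equation the NaOH:H2O mole ratio is 2:2, so n(H2O) = 1.8967 × 2/2 = 1.8967 mol.
Mass of H2O = 1.8967 mol × 18.016 g/mol = 34.171 g.

34.17 g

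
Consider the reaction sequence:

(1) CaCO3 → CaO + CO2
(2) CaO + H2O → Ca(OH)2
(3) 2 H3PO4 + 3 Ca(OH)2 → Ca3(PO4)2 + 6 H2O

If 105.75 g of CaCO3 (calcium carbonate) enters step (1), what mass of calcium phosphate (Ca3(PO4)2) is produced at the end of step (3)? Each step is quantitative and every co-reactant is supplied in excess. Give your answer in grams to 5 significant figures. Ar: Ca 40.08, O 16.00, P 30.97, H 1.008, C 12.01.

M(CaCO3) = 40.08 + 12.01 + 3(16.00) = 100.09 g/mol.
M(Ca3(PO4)2) = 3(40.08) + 2(30.97) + 8(16.00) = 310.18 g/mol.
n(CaCO3) = 105.75 / 100.09 = 1.05655 mol.
Reaction (1): CaCO3→CaO ratio 1:1 ⇒ n(CaO) = 1.05655 mol.
Reaction (2): CaO→Ca(OH)2 ratio 1:1 ⇒ n(Ca(OH)2) = 1.05655 mol.
Reaction (3): Ca(OH)2→Ca3(PO4)2 ratio 3:1 ⇒ n(Ca3(PO4)2) = 0.352183 mol.
Mass of Ca3(PO4)2 = 0.352183 × 310.18 = 109.240 g.

109.24 g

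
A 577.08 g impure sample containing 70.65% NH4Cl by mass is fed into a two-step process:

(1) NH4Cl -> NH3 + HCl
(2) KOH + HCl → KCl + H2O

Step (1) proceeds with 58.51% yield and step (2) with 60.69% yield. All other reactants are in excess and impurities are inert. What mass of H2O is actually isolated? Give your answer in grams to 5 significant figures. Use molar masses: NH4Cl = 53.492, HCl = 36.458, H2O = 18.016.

48.760 g

Pure NH4Cl = 577.08 × 0.7065 = 407.707 g.
n(NH4Cl) = 407.707 / 53.492 = 7.62183 mol.
Step 1 (NH4Cl:HCl = 1:1): theoretical n(HCl) = 7.62183 mol; at 58.51% yield, n(HCl) = 4.45953 mol.
Step 2 (HCl:H2O = 1:1): theoretical n(H2O) = 4.45953 mol, so theoretical mass = 4.45953 × 18.016 = 80.3430 g.
At 60.69% yield, actual mass of H2O = 80.3430 × 0.6069 = 48.7601 g.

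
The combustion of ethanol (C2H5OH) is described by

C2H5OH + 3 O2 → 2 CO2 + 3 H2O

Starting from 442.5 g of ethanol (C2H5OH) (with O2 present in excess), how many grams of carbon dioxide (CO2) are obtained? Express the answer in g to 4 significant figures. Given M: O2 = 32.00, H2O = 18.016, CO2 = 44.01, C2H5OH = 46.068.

845.5 g

n(C2H5OH) = 442.50 g / 46.068 g/mol = 9.6054 mol.
From the equation the C2H5OH:CO2 mole ratio is 1:2, so n(CO2) = 9.6054 × 2/1 = 19.211 mol.
Mass of CO2 = 19.211 mol × 44.01 g/mol = 845.46 g.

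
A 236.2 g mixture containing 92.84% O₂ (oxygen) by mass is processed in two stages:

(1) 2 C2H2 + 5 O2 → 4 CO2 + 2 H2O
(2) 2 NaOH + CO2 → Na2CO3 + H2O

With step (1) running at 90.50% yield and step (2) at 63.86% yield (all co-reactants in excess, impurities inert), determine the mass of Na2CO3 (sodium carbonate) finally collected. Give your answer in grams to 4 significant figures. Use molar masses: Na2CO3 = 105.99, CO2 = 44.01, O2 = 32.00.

335.8 g

Pure O2 = 236.2 × 0.9284 = 219.29 g.
n(O2) = 219.29 / 32.00 = 6.8528 mol.
Step 1 (O2:CO2 = 5:4): theoretical n(CO2) = 5.4822 mol; at 90.50% yield, n(CO2) = 4.9614 mol.
Step 2 (CO2:Na2CO3 = 1:1): theoretical n(Na2CO3) = 4.9614 mol, so theoretical mass = 4.9614 × 105.99 = 525.86 g.
At 63.86% yield, actual mass of Na2CO3 = 525.86 × 0.6386 = 335.81 g.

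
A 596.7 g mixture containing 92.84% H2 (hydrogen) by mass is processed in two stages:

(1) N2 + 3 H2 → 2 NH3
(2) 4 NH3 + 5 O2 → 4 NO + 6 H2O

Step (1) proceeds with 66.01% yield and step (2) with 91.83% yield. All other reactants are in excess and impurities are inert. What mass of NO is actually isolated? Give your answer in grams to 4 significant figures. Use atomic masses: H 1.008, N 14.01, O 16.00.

3332 g

Pure H2 = 596.7 × 0.9284 = 553.98 g.
M(H2) = 2(1.008) = 2.016 g/mol.
M(NO) = 14.01 + 16.00 = 30.01 g/mol.
n(H2) = 553.98 / 2.016 = 274.79 mol.
Step 1 (H2:NH3 = 3:2): theoretical n(NH3) = 183.19 mol; at 66.01% yield, n(NH3) = 120.93 mol.
Step 2 (NH3:NO = 4:4): theoretical n(NO) = 120.93 mol, so theoretical mass = 120.93 × 30.01 = 3629.0 g.
At 91.83% yield, actual mass of NO = 3629.0 × 0.9183 = 3332.5 g.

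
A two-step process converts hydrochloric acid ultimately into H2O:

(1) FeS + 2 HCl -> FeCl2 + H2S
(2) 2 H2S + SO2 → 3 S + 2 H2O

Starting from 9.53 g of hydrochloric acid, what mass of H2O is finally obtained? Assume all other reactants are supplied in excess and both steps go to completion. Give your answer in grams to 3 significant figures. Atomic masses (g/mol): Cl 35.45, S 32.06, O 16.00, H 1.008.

M(HCl) = 1.008 + 35.45 = 36.458 g/mol.
M(H2O) = 2(1.008) + 16.00 = 18.016 g/mol.
n(HCl) = 9.530 / 36.458 = 0.2614 mol.
Step 1 gives a 2:1 ratio of HCl to H2S, so n(H2S) = 0.1307 mol.
In step 2 the H2S:H2O ratio is 2:2, so n(H2O) = 0.1307 mol.
Mass of H2O = 0.1307 × 18.016 = 2.355 g.

2.35 g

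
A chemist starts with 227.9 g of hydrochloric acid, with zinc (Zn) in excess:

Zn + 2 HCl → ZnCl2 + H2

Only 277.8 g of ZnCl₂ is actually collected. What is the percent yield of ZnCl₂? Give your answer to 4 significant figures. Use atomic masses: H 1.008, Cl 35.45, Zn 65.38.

65.22 %

M(HCl) = 1.008 + 35.45 = 36.458 g/mol.
M(ZnCl2) = 65.38 + 2(35.45) = 136.28 g/mol.
n(HCl) = 227.90 g / 36.458 g/mol = 6.2510 mol.
From the equation the HCl:ZnCl2 mole ratio is 2:1, so n(ZnCl2) = 6.2510 × 1/2 = 3.1255 mol.
Mass of ZnCl2 = 3.1255 mol × 136.28 g/mol = 425.95 g.
This is the theoretical yield. Percent yield = 277.8 g / 425.95 g × 100% = 65.220%.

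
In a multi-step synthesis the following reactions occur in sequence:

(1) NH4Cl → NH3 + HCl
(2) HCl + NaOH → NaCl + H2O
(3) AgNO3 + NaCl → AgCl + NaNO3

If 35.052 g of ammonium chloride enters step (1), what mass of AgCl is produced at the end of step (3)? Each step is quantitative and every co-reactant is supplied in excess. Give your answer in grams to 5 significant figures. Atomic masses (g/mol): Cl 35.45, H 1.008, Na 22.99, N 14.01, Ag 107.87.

M(NH4Cl) = 14.01 + 4(1.008) + 35.45 = 53.492 g/mol.
M(AgCl) = 107.87 + 35.45 = 143.32 g/mol.
n(NH4Cl) = 35.052 / 53.492 = 0.655276 mol.
Reaction (1): NH4Cl→HCl ratio 1:1 ⇒ n(HCl) = 0.655276 mol.
Reaction (2): HCl→NaCl ratio 1:1 ⇒ n(NaCl) = 0.655276 mol.
Reaction (3): NaCl→AgCl ratio 1:1 ⇒ n(AgCl) = 0.655276 mol.
Mass of AgCl = 0.655276 × 143.32 = 93.9141 g.

93.914 g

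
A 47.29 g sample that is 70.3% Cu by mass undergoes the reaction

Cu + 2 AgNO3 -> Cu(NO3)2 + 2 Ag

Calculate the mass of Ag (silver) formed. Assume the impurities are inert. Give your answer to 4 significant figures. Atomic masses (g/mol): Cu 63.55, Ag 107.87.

112.9 g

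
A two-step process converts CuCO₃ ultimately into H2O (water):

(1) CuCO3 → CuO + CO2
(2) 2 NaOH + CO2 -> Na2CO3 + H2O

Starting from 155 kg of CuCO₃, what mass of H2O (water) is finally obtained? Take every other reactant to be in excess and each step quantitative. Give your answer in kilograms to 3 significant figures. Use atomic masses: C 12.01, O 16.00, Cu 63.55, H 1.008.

22.6 kg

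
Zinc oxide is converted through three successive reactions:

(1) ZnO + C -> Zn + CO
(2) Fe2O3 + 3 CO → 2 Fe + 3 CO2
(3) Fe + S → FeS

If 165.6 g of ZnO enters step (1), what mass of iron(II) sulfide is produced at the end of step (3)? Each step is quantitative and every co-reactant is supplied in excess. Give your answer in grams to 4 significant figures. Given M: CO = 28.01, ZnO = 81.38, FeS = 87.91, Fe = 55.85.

119.3 g

n(ZnO) = 165.6 / 81.38 = 2.0349 mol.
Reaction (1): ZnO→CO ratio 1:1 ⇒ n(CO) = 2.0349 mol.
Reaction (2): CO→Fe ratio 3:2 ⇒ n(Fe) = 1.3566 mol.
Reaction (3): Fe→FeS ratio 1:1 ⇒ n(FeS) = 1.3566 mol.
Mass of FeS = 1.3566 × 87.91 = 119.26 g.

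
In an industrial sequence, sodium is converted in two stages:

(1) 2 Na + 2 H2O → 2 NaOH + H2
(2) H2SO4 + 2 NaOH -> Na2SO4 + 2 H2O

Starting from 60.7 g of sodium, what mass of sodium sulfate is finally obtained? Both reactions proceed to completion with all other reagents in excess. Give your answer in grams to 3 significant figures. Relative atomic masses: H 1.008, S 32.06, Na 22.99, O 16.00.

188 g

M(Na) = 22.99 g/mol.
M(Na2SO4) = 2(22.99) + 32.06 + 4(16.00) = 142.04 g/mol.
n(Na) = 60.70 / 22.99 = 2.640 mol.
Step 1 gives a 2:2 ratio of Na to NaOH, so n(NaOH) = 2.640 mol.
In step 2 the NaOH:Na2SO4 ratio is 2:1, so n(Na2SO4) = 1.320 mol.
Mass of Na2SO4 = 1.320 × 142.04 = 187.5 g.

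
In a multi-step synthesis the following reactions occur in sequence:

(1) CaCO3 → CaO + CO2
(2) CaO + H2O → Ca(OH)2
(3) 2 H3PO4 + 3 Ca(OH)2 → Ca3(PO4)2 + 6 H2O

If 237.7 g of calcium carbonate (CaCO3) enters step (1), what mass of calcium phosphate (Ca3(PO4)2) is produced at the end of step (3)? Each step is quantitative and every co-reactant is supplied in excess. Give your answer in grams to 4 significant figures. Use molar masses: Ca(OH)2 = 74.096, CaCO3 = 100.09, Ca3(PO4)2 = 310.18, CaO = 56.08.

245.5 g

n(CaCO3) = 237.7 / 100.09 = 2.3749 mol.
Reaction (1): CaCO3→CaO ratio 1:1 ⇒ n(CaO) = 2.3749 mol.
Reaction (2): CaO→Ca(OH)2 ratio 1:1 ⇒ n(Ca(OH)2) = 2.3749 mol.
Reaction (3): Ca(OH)2→Ca3(PO4)2 ratio 3:1 ⇒ n(Ca3(PO4)2) = 0.79162 mol.
Mass of Ca3(PO4)2 = 0.79162 × 310.18 = 245.54 g.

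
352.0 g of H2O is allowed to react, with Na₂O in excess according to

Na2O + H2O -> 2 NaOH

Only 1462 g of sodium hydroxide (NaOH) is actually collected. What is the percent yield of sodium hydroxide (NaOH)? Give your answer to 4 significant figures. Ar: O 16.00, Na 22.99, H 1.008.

M(H2O) = 2(1.008) + 16.00 = 18.016 g/mol.
M(NaOH) = 22.99 + 16.00 + 1.008 = 39.998 g/mol.
n(H2O) = 352.00 g / 18.016 g/mol = 19.538 mol.
From the equation the H2O:NaOH mole ratio is 1:2, so n(NaOH) = 19.538 × 2/1 = 39.076 mol.
Mass of NaOH = 39.076 mol × 39.998 g/mol = 1563.0 g.
This is the theoretical yield. Percent yield = 1462 g / 1563.0 g × 100% = 93.539%.

93.54 %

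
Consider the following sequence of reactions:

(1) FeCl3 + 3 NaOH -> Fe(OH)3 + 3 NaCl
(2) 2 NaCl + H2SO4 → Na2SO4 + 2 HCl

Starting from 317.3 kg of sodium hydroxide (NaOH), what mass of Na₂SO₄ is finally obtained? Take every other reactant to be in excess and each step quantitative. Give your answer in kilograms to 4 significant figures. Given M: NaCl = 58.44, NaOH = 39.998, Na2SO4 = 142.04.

317.3 kg = 317300 g.
n(NaOH) = 317300 / 39.998 = 7932.9 mol.
Step 1 gives a 3:3 ratio of NaOH to NaCl, so n(NaCl) = 7932.9 mol.
In step 2 the NaCl:Na2SO4 ratio is 2:1, so n(Na2SO4) = 3966.4 mol.
Mass of Na2SO4 = 3966.4 × 142.04 = 563390 g = 563.4 kg.

563.4 kg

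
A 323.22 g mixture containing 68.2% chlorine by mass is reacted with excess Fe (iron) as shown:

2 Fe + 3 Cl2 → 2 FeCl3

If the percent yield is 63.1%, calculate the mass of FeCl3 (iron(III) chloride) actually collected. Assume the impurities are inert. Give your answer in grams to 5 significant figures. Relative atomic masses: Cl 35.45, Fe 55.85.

Pure Cl2 available = 323.22 g × 0.682 = 220.436 g.
M(Cl2) = 2(35.45) = 70.90 g/mol.
M(FeCl3) = 55.85 + 3(35.45) = 162.20 g/mol.
n(Cl2) = 220.436 g / 70.90 g/mol = 3.10911 mol.
From the equation the Cl2:FeCl3 mole ratio is 3:2, so n(FeCl3) = 3.10911 × 2/3 = 2.07274 mol.
Mass of FeCl3 = 2.07274 mol × 162.20 g/mol = 336.199 g.
Actual mass collected = 336.199 g × 0.631 = 212.141 g.

212.14 g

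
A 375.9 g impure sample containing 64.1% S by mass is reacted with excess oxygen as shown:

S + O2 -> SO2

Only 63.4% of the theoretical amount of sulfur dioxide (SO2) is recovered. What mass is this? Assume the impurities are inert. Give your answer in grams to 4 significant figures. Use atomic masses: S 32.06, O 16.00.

Pure S available = 375.9 g × 0.641 = 240.95 g.
M(S) = 32.06 g/mol.
M(SO2) = 32.06 + 2(16.00) = 64.06 g/mol.
n(S) = 240.95 g / 32.06 g/mol = 7.5157 mol.
From the equation the S:SO2 mole ratio is 1:1, so n(SO2) = 7.5157 × 1/1 = 7.5157 mol.
Mass of SO2 = 7.5157 mol × 64.06 g/mol = 481.45 g.
Actual mass collected = 481.45 g × 0.634 = 305.24 g.

305.2 g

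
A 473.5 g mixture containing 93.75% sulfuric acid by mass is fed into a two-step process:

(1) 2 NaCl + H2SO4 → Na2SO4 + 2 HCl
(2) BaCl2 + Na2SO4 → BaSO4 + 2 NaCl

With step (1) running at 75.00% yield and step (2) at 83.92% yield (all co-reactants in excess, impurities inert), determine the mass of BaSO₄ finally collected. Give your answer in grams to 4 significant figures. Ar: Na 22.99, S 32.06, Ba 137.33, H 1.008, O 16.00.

664.9 g

Pure H2SO4 = 473.5 × 0.9375 = 443.91 g.
M(H2SO4) = 2(1.008) + 32.06 + 4(16.00) = 98.076 g/mol.
M(BaSO4) = 137.33 + 32.06 + 4(16.00) = 233.39 g/mol.
n(H2SO4) = 443.91 / 98.076 = 4.5261 mol.
Step 1 (H2SO4:Na2SO4 = 1:1): theoretical n(Na2SO4) = 4.5261 mol; at 75.00% yield, n(Na2SO4) = 3.3946 mol.
Step 2 (Na2SO4:BaSO4 = 1:1): theoretical n(BaSO4) = 3.3946 mol, so theoretical mass = 3.3946 × 233.39 = 792.27 g.
At 83.92% yield, actual mass of BaSO4 = 792.27 × 0.8392 = 664.87 g.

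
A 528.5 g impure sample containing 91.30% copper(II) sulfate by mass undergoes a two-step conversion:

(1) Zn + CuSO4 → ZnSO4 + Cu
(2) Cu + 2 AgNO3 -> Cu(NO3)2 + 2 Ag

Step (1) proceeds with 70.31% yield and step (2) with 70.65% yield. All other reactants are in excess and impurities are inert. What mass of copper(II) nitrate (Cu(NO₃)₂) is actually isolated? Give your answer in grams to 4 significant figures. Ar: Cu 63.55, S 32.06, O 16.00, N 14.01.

281.7 g

Pure CuSO4 = 528.5 × 0.9130 = 482.52 g.
M(CuSO4) = 63.55 + 32.06 + 4(16.00) = 159.61 g/mol.
M(Cu(NO3)2) = 63.55 + 2(14.01) + 6(16.00) = 187.57 g/mol.
n(CuSO4) = 482.52 / 159.61 = 3.0231 mol.
Step 1 (CuSO4:Cu = 1:1): theoretical n(Cu) = 3.0231 mol; at 70.31% yield, n(Cu) = 2.1256 mol.
Step 2 (Cu:Cu(NO3)2 = 1:1): theoretical n(Cu(NO3)2) = 2.1256 mol, so theoretical mass = 2.1256 × 187.57 = 398.69 g.
At 70.65% yield, actual mass of Cu(NO3)2 = 398.69 × 0.7065 = 281.68 g.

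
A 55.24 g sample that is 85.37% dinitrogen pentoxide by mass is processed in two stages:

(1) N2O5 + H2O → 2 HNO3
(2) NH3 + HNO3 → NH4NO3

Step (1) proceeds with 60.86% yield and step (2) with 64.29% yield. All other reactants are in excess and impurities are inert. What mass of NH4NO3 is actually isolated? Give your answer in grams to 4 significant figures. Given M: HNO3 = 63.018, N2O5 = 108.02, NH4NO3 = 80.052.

Pure N2O5 = 55.24 × 0.8537 = 47.158 g.
n(N2O5) = 47.158 / 108.02 = 0.43657 mol.
Step 1 (N2O5:HNO3 = 1:2): theoretical n(HNO3) = 0.87314 mol; at 60.86% yield, n(HNO3) = 0.53139 mol.
Step 2 (HNO3:NH4NO3 = 1:1): theoretical n(NH4NO3) = 0.53139 mol, so theoretical mass = 0.53139 × 80.052 = 42.539 g.
At 64.29% yield, actual mass of NH4NO3 = 42.539 × 0.6429 = 27.348 g.

27.35 g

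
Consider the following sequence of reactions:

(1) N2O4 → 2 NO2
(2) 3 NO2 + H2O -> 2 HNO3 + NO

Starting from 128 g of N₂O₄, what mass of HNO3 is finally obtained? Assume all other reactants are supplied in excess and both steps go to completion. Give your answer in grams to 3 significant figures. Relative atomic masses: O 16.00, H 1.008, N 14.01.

117 g

M(N2O4) = 2(14.01) + 4(16.00) = 92.02 g/mol.
M(HNO3) = 1.008 + 14.01 + 3(16.00) = 63.018 g/mol.
n(N2O4) = 128.0 / 92.02 = 1.391 mol.
Step 1 gives a 1:2 ratio of N2O4 to NO2, so n(NO2) = 2.782 mol.
In step 2 the NO2:HNO3 ratio is 3:2, so n(HNO3) = 1.855 mol.
Mass of HNO3 = 1.855 × 63.018 = 116.9 g.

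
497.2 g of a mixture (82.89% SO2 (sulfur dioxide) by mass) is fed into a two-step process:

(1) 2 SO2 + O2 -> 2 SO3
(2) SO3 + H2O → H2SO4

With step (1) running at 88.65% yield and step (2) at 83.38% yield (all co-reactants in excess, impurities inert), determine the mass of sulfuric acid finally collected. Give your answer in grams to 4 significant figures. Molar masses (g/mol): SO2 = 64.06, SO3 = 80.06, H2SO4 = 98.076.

466.4 g

Pure SO2 = 497.2 × 0.8289 = 412.13 g.
n(SO2) = 412.13 / 64.06 = 6.4335 mol.
Step 1 (SO2:SO3 = 2:2): theoretical n(SO3) = 6.4335 mol; at 88.65% yield, n(SO3) = 5.7033 mol.
Step 2 (SO3:H2SO4 = 1:1): theoretical n(H2SO4) = 5.7033 mol, so theoretical mass = 5.7033 × 98.076 = 559.36 g.
At 83.38% yield, actual mass of H2SO4 = 559.36 × 0.8338 = 466.39 g.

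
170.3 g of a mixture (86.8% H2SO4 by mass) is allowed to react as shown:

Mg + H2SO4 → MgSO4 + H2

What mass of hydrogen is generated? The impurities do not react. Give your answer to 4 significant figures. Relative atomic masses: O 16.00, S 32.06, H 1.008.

Mass of pure H2SO4 = 170.3 g × 0.868 = 147.82 g.
M(H2SO4) = 2(1.008) + 32.06 + 4(16.00) = 98.076 g/mol.
M(H2) = 2(1.008) = 2.016 g/mol.
n(H2SO4) = 147.82 g / 98.076 g/mol = 1.5072 mol.
From the equation the H2SO4:H2 mole ratio is 1:1, so n(H2) = 1.5072 × 1/1 = 1.5072 mol.
Mass of H2 = 1.5072 mol × 2.016 g/mol = 3.0385 g.

3.039 g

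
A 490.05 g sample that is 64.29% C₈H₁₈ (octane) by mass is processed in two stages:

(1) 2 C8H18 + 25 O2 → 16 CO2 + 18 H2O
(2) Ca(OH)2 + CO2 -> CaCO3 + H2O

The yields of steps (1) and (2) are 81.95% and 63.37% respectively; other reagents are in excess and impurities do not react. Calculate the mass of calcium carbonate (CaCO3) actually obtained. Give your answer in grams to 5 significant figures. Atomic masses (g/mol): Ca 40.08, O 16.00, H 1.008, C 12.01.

1146.9 g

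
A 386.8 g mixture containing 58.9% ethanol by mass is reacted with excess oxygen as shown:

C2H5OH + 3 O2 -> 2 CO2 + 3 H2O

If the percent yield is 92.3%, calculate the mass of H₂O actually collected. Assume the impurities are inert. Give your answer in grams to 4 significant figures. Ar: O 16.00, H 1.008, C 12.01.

Pure C2H5OH available = 386.8 g × 0.589 = 227.83 g.
M(C2H5OH) = 2(12.01) + 6(1.008) + 16.00 = 46.068 g/mol.
M(H2O) = 2(1.008) + 16.00 = 18.016 g/mol.
n(C2H5OH) = 227.83 g / 46.068 g/mol = 4.9454 mol.
From the equation the C2H5OH:H2O mole ratio is 1:3, so n(H2O) = 4.9454 × 3/1 = 14.836 mol.
Mass of H2O = 14.836 mol × 18.016 g/mol = 267.29 g.
Actual mass collected = 267.29 g × 0.923 = 246.71 g.

246.7 g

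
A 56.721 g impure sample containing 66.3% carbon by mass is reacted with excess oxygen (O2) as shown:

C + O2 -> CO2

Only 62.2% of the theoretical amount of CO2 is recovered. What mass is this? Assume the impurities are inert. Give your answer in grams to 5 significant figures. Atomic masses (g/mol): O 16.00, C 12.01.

Pure C available = 56.721 g × 0.663 = 37.6060 g.
M(C) = 12.01 g/mol.
M(CO2) = 12.01 + 2(16.00) = 44.01 g/mol.
n(C) = 37.6060 g / 12.01 g/mol = 3.13123 mol.
From the equation the C:CO2 mole ratio is 1:1, so n(CO2) = 3.13123 × 1/1 = 3.13123 mol.
Mass of CO2 = 3.13123 mol × 44.01 g/mol = 137.805 g.
Actual mass collected = 137.805 g × 0.622 = 85.7149 g.

85.715 g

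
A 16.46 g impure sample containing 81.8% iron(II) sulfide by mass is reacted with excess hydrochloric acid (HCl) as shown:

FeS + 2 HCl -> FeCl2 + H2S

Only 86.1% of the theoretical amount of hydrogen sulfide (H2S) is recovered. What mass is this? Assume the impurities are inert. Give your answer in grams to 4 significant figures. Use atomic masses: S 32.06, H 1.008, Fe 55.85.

4.494 g

Pure FeS available = 16.46 g × 0.818 = 13.464 g.
M(FeS) = 55.85 + 32.06 = 87.91 g/mol.
M(H2S) = 2(1.008) + 32.06 = 34.076 g/mol.
n(FeS) = 13.464 g / 87.91 g/mol = 0.15316 mol.
From the equation the FeS:H2S mole ratio is 1:1, so n(H2S) = 0.15316 × 1/1 = 0.15316 mol.
Mass of H2S = 0.15316 mol × 34.076 g/mol = 5.2191 g.
Actual mass collected = 5.2191 g × 0.861 = 4.4936 g.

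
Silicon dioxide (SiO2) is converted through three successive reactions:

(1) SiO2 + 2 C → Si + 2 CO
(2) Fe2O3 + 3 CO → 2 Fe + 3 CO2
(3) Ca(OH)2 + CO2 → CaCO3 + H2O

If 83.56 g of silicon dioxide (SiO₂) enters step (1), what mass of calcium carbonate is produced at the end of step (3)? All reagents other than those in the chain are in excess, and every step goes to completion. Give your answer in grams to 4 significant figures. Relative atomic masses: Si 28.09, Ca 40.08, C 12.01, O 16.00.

278.4 g

M(SiO2) = 28.09 + 2(16.00) = 60.09 g/mol.
M(CaCO3) = 40.08 + 12.01 + 3(16.00) = 100.09 g/mol.
n(SiO2) = 83.56 / 60.09 = 1.3906 mol.
Reaction (1): SiO2→CO ratio 1:2 ⇒ n(CO) = 2.7812 mol.
Reaction (2): CO→CO2 ratio 3:3 ⇒ n(CO2) = 2.7812 mol.
Reaction (3): CO2→CaCO3 ratio 1:1 ⇒ n(CaCO3) = 2.7812 mol.
Mass of CaCO3 = 2.7812 × 100.09 = 278.37 g.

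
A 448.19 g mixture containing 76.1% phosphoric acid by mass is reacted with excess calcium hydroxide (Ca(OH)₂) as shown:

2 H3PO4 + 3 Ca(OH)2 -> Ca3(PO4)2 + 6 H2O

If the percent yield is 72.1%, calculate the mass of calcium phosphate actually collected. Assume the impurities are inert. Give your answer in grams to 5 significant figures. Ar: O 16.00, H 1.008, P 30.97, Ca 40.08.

389.19 g

Pure H3PO4 available = 448.19 g × 0.761 = 341.073 g.
M(H3PO4) = 3(1.008) + 30.97 + 4(16.00) = 97.994 g/mol.
M(Ca3(PO4)2) = 3(40.08) + 2(30.97) + 8(16.00) = 310.18 g/mol.
n(H3PO4) = 341.073 g / 97.994 g/mol = 3.48055 mol.
From the equation the H3PO4:Ca3(PO4)2 mole ratio is 2:1, so n(Ca3(PO4)2) = 3.48055 × 1/2 = 1.74027 mol.
Mass of Ca3(PO4)2 = 1.74027 mol × 310.18 g/mol = 539.798 g.
Actual mass collected = 539.798 g × 0.721 = 389.194 g.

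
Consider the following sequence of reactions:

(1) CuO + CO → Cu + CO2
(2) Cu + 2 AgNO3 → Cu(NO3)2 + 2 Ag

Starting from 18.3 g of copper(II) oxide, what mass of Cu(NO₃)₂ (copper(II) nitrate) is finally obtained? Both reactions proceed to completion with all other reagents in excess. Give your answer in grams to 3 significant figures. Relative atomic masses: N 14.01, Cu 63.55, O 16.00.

M(CuO) = 63.55 + 16.00 = 79.55 g/mol.
M(Cu(NO3)2) = 63.55 + 2(14.01) + 6(16.00) = 187.57 g/mol.
n(CuO) = 18.30 / 79.55 = 0.2300 mol.
Step 1 gives a 1:1 ratio of CuO to Cu, so n(Cu) = 0.2300 mol.
In step 2 the Cu:Cu(NO3)2 ratio is 1:1, so n(Cu(NO3)2) = 0.2300 mol.
Mass of Cu(NO3)2 = 0.2300 × 187.57 = 43.15 g.

43.1 g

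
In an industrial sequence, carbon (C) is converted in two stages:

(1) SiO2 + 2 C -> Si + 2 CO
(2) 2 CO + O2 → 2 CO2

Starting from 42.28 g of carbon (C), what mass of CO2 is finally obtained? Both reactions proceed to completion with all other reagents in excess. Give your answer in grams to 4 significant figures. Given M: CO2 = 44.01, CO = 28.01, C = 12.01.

154.9 g

n(C) = 42.280 / 12.01 = 3.5204 mol.
Step 1 gives a 2:2 ratio of C to CO, so n(CO) = 3.5204 mol.
In step 2 the CO:CO2 ratio is 2:2, so n(CO2) = 3.5204 mol.
Mass of CO2 = 3.5204 × 44.01 = 154.93 g.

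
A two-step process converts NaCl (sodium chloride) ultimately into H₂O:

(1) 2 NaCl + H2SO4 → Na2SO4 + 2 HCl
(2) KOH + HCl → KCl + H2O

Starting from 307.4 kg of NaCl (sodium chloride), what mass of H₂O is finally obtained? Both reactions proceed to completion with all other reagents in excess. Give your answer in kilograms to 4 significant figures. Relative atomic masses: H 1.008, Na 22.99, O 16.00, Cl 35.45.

94.77 kg

M(NaCl) = 22.99 + 35.45 = 58.44 g/mol.
M(H2O) = 2(1.008) + 16.00 = 18.016 g/mol.
307.4 kg = 307400 g.
n(NaCl) = 307400 / 58.44 = 5260.1 mol.
Step 1 gives a 2:2 ratio of NaCl to HCl, so n(HCl) = 5260.1 mol.
In step 2 the HCl:H2O ratio is 1:1, so n(H2O) = 5260.1 mol.
Mass of H2O = 5260.1 × 18.016 = 94766 g = 94.77 kg.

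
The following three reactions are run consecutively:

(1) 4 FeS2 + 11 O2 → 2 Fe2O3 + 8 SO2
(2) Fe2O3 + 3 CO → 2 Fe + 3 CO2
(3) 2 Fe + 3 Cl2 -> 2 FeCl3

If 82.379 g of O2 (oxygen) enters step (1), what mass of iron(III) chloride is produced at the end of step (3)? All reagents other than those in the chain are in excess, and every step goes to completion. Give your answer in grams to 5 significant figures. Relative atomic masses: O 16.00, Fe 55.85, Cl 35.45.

151.84 g

M(O2) = 2(16.00) = 32.00 g/mol.
M(FeCl3) = 55.85 + 3(35.45) = 162.20 g/mol.
n(O2) = 82.379 / 32.00 = 2.57434 mol.
Reaction (1): O2→Fe2O3 ratio 11:2 ⇒ n(Fe2O3) = 0.468063 mol.
Reaction (2): Fe2O3→Fe ratio 1:2 ⇒ n(Fe) = 0.936125 mol.
Reaction (3): Fe→FeCl3 ratio 2:2 ⇒ n(FeCl3) = 0.936125 mol.
Mass of FeCl3 = 0.936125 × 162.20 = 151.839 g.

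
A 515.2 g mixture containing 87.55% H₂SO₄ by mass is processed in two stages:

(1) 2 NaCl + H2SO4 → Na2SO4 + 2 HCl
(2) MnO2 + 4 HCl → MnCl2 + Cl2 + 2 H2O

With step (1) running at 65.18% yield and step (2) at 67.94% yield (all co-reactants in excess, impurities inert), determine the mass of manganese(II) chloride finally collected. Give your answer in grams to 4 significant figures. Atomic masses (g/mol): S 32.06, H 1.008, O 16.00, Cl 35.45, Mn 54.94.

Pure H2SO4 = 515.2 × 0.8755 = 451.06 g.
M(H2SO4) = 2(1.008) + 32.06 + 4(16.00) = 98.076 g/mol.
M(MnCl2) = 54.94 + 2(35.45) = 125.84 g/mol.
n(H2SO4) = 451.06 / 98.076 = 4.5991 mol.
Step 1 (H2SO4:HCl = 1:2): theoretical n(HCl) = 9.1981 mol; at 65.18% yield, n(HCl) = 5.9953 mol.
Step 2 (HCl:MnCl2 = 4:1): theoretical n(MnCl2) = 1.4988 mol, so theoretical mass = 1.4988 × 125.84 = 188.61 g.
At 67.94% yield, actual mass of MnCl2 = 188.61 × 0.6794 = 128.14 g.

128.1 g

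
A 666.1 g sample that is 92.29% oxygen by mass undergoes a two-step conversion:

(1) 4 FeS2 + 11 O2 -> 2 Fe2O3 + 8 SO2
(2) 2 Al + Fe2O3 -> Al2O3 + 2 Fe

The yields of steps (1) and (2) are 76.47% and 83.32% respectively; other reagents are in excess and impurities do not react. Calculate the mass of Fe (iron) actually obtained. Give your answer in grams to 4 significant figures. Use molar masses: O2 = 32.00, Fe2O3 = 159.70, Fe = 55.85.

248.6 g

Pure O2 = 666.1 × 0.9229 = 614.74 g.
n(O2) = 614.74 / 32.00 = 19.211 mol.
Step 1 (O2:Fe2O3 = 11:2): theoretical n(Fe2O3) = 3.4929 mol; at 76.47% yield, n(Fe2O3) = 2.6710 mol.
Step 2 (Fe2O3:Fe = 1:2): theoretical n(Fe) = 5.3420 mol, so theoretical mass = 5.3420 × 55.85 = 298.35 g.
At 83.32% yield, actual mass of Fe = 298.35 × 0.8332 = 248.59 g.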